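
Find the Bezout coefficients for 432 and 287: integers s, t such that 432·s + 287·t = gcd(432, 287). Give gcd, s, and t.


Euclidean algorithm on (432, 287) — divide until remainder is 0:
  432 = 1 · 287 + 145
  287 = 1 · 145 + 142
  145 = 1 · 142 + 3
  142 = 47 · 3 + 1
  3 = 3 · 1 + 0
gcd(432, 287) = 1.
Track Bezout coefficients alongside the remainders: start with r₀ = 432 = a·1 + b·0 (s = 1, t = 0) and r₁ = 287 = a·0 + b·1 (s = 0, t = 1); each new remainder r_{k+1} = r_{k-1} − q_k·r_k inherits s_{k+1} = s_{k-1} − q_k·s_k, t_{k+1} = t_{k-1} − q_k·t_k, so r_k = a·s_k + b·t_k at every step:
  q = 1: r = 145, s = 1 − 1·0 = 1, t = 0 − 1·1 = -1  (check: 432·1 + 287·(-1) = 145)
  q = 1: r = 142, s = 0 − 1·1 = -1, t = 1 − 1·(-1) = 2  (check: 432·(-1) + 287·2 = 142)
  q = 1: r = 3, s = 1 − 1·(-1) = 2, t = -1 − 1·2 = -3  (check: 432·2 + 287·(-3) = 3)
  q = 47: r = 1, s = -1 − 47·2 = -95, t = 2 − 47·(-3) = 143  (check: 432·(-95) + 287·143 = 1)
The row with r = 1 (the gcd) gives the Bezout coefficients s = -95, t = 143.
Result: 432 · (-95) + 287 · (143) = 1.

gcd(432, 287) = 1; s = -95, t = 143 (check: 432·(-95) + 287·143 = 1).


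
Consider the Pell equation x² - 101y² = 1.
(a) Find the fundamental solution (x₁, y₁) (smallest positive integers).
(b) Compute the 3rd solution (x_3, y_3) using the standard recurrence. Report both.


Step 1: Find the fundamental solution (x₁, y₁) of x² - 101y² = 1.
  Expand √101 as a continued fraction. a₀ = ⌊√101⌋ = 10; iterate m_{k+1} = d_k·a_k − m_k, d_{k+1} = (101 − m_{k+1}²)/d_k, a_{k+1} = ⌊(a₀ + m_{k+1})/d_{k+1}⌋ (starting m₀ = 0, d₀ = 1), with convergents p_k = a_k·p_{k-1} + p_{k-2}, q_k = a_k·q_{k-1} + q_{k-2} (p₋₁ = 1, q₋₁ = 0):
  k = 0: a₀ = 10; p₀/q₀ = 10/1; p₀² − 101·q₀² = 100 − 101 = -1.
  k = 1: m = 10, d = 1, a = ⌊(10 + 10)/1⌋ = 20; p/q = (20·10 + 1)/(20·1 + 0) = 201/20; p² − 101·q² = 40401 − 40400 = 1.
  The first convergent with p² − 101·q² = 1 gives the fundamental solution (x₁, y₁) = (201, 20).
Step 2: Apply the recurrence (x_{n+1}, y_{n+1}) = (x₁x_n + 101y₁y_n, x₁y_n + y₁x_n) repeatedly.
  From (x_1, y_1) = (201, 20): x_2 = 201·201 + 101·20·20 = 80801; y_2 = 201·20 + 20·201 = 8040.
  From (x_2, y_2) = (80801, 8040): x_3 = 201·80801 + 101·20·8040 = 32481801; y_3 = 201·8040 + 20·80801 = 3232060.
Step 3: Verify x_3² - 101·y_3² = 1055067396203601 - 1055067396203600 = 1 (should be 1). ✓

(x_1, y_1) = (201, 20); (x_3, y_3) = (32481801, 3232060).


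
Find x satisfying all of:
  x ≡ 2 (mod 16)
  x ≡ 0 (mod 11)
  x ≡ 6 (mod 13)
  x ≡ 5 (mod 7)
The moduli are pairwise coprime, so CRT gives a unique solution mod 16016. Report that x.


Product of moduli M = 16 · 11 · 13 · 7 = 16016.
Merge one congruence at a time:
  Start: x ≡ 2 (mod 16).
  Combine with x ≡ 0 (mod 11); new modulus lcm = 176.
    Write x = 2 + 16·t and substitute into x ≡ 0 (mod 11): 16·t ≡ 0 − 2 = -2 (mod 11).
    Reduce coefficients mod 11: 5·t ≡ 9 (mod 11).
    The inverse of 5 mod 11 is 9 (since 5·9 = 45 = 4·11 + 1), so t ≡ 9·9 = 81 ≡ 4 (mod 11).
    Then x = 2 + 16·4 = 66, valid modulo lcm(16, 11) = 176: x ≡ 66 (mod 176).
  Combine with x ≡ 6 (mod 13); new modulus lcm = 2288.
    Write x = 66 + 176·t and substitute into x ≡ 6 (mod 13): 176·t ≡ 6 − 66 = -60 (mod 13).
    Reduce coefficients mod 13: 7·t ≡ 5 (mod 13).
    The inverse of 7 mod 13 is 2 (since 7·2 = 14 = 1·13 + 1), so t ≡ 2·5 = 10 ≡ 10 (mod 13).
    Then x = 66 + 176·10 = 1826, valid modulo lcm(176, 13) = 2288: x ≡ 1826 (mod 2288).
  Combine with x ≡ 5 (mod 7); new modulus lcm = 16016.
    Write x = 1826 + 2288·t and substitute into x ≡ 5 (mod 7): 2288·t ≡ 5 − 1826 = -1821 (mod 7).
    Reduce coefficients mod 7: 6·t ≡ 6 (mod 7).
    The inverse of 6 mod 7 is 6 (since 6·6 = 36 = 5·7 + 1), so t ≡ 6·6 = 36 ≡ 1 (mod 7).
    Then x = 1826 + 2288·1 = 4114, valid modulo lcm(2288, 7) = 16016: x ≡ 4114 (mod 16016).
Verify against each original: 4114 mod 16 = 2, 4114 mod 11 = 0, 4114 mod 13 = 6, 4114 mod 7 = 5.

x ≡ 4114 (mod 16016).


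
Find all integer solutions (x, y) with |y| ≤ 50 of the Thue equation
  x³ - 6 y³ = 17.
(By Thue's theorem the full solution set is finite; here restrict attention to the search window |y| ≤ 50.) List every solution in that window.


The equation is x³ - 6y³ = 17. For fixed y, x³ = 6·y³ + 17, so a solution requires the RHS to be a perfect cube.
Strategy: iterate y from -50 to 50, compute RHS = 6·y³ + 17, and check whether it is a (positive or negative) perfect cube.
Check small values of y:
  y = 0: RHS = 17 is not a perfect cube.
  y = 1: RHS = 23 is not a perfect cube.
  y = -1: RHS = 11 is not a perfect cube.
  y = 2: RHS = 65 is not a perfect cube.
  y = -2: RHS = -31 is not a perfect cube.
  y = 3: RHS = 179 is not a perfect cube.
  y = -3: RHS = -145 is not a perfect cube.
Continuing the search up to |y| = 50 finds no solutions either.
No (x, y) in the scanned range satisfies the equation.

No integer solutions with |y| ≤ 50.


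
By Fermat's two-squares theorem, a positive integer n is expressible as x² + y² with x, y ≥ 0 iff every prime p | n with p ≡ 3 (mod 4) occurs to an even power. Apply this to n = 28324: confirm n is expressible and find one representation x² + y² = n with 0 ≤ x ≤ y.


Step 1: Factor n = 28324 = 2^2 · 73 · 97.
Step 2: Check the mod-4 condition on each prime factor: 2 = 2 (special); 73 ≡ 1 (mod 4), exponent 1; 97 ≡ 1 (mod 4), exponent 1.
All primes ≡ 3 (mod 4) appear to even exponent (or don't appear), so by the two-squares theorem n IS expressible as a sum of two squares.
Step 3: Build a representation. Group n = k² · m with k = 2 and m = 73 · 97 = 7081 (a product of primes ≡ 1 (mod 4)); a representation of m scales to one of n via (k·x)² + (k·y)² = k²(x² + y²). Each prime p ≡ 1 (mod 4) is itself a sum of two squares; find a² by testing p − a² for a perfect square:
  73: 73 − 1² = 72, 73 − 2² = 69, 73 − 3² = 64 = 8² ⇒ 73 = 3² + 8².
  97: 97 − 1² = 96, 97 − 2² = 93, 97 − 3² = 88, 97 − 4² = 81 = 9² ⇒ 97 = 4² + 9².
  Combine using the Brahmagupta–Fibonacci identity (a² + b²)(c² + d²) = (ac − bd)² + (ad + bc)² = (ac + bd)² + (ad − bc)²:
  73 · 97 = 7081: from (3² + 8²)(4² + 9²), take (3·4 − 8·9, 3·9 + 8·4) = (12 − 72, 27 + 32) = (-60, 59); dropping signs (only squares matter) gives (60, 59); check 60² + 59² = 3600 + 3481 = 7081 ✓.
  Scale by k = 2: (2·60, 2·59) = (120, 118).
Step 4: Order so x ≤ y and verify: 118² + 120² = 13924 + 14400 = 28324 = n. ✓

n = 28324 = 118² + 120² (one valid representation with x ≤ y).


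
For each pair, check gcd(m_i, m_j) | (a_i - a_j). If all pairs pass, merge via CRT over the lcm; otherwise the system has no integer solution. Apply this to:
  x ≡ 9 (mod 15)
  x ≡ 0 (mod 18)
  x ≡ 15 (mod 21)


Moduli 15, 18, 21 are not pairwise coprime, so CRT works modulo lcm(m_i) when all pairwise compatibility conditions hold.
Pairwise compatibility: gcd(m_i, m_j) must divide a_i - a_j for every pair.
Merge one congruence at a time:
  Start: x ≡ 9 (mod 15).
  Combine with x ≡ 0 (mod 18): gcd(15, 18) = 3; 0 - 9 = -9, which IS divisible by 3, so compatible.
    Write x = 9 + 15·t and substitute into x ≡ 0 (mod 18): 15·t ≡ 0 − 9 = -9 (mod 18).
    Divide the congruence (and modulus) by g = 3: 5·t ≡ -3 (mod 6).
    Reduce coefficients mod 6: 5·t ≡ 3 (mod 6).
    The inverse of 5 mod 6 is 5 (since 5·5 = 25 = 4·6 + 1), so t ≡ 5·3 = 15 ≡ 3 (mod 6).
    Then x = 9 + 15·3 = 54, valid modulo lcm(15, 18) = 90: x ≡ 54 (mod 90).
  Combine with x ≡ 15 (mod 21): gcd(90, 21) = 3; 15 - 54 = -39, which IS divisible by 3, so compatible.
    Write x = 54 + 90·t and substitute into x ≡ 15 (mod 21): 90·t ≡ 15 − 54 = -39 (mod 21).
    Divide the congruence (and modulus) by g = 3: 30·t ≡ -13 (mod 7).
    Reduce coefficients mod 7: 2·t ≡ 1 (mod 7).
    The inverse of 2 mod 7 is 4 (since 2·4 = 8 = 1·7 + 1), so t ≡ 4·1 = 4 ≡ 4 (mod 7).
    Then x = 54 + 90·4 = 414, valid modulo lcm(90, 21) = 630: x ≡ 414 (mod 630).
Verify: 414 mod 15 = 9, 414 mod 18 = 0, 414 mod 21 = 15.

x ≡ 414 (mod 630).


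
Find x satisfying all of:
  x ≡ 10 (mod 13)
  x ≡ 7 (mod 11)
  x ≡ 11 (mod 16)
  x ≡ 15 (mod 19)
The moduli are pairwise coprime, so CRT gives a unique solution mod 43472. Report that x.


Product of moduli M = 13 · 11 · 16 · 19 = 43472.
Merge one congruence at a time:
  Start: x ≡ 10 (mod 13).
  Combine with x ≡ 7 (mod 11); new modulus lcm = 143.
    Write x = 10 + 13·t and substitute into x ≡ 7 (mod 11): 13·t ≡ 7 − 10 = -3 (mod 11).
    Reduce coefficients mod 11: 2·t ≡ 8 (mod 11).
    The inverse of 2 mod 11 is 6 (since 2·6 = 12 = 1·11 + 1), so t ≡ 6·8 = 48 ≡ 4 (mod 11).
    Then x = 10 + 13·4 = 62, valid modulo lcm(13, 11) = 143: x ≡ 62 (mod 143).
  Combine with x ≡ 11 (mod 16); new modulus lcm = 2288.
    Write x = 62 + 143·t and substitute into x ≡ 11 (mod 16): 143·t ≡ 11 − 62 = -51 (mod 16).
    Reduce coefficients mod 16: 15·t ≡ 13 (mod 16).
    The inverse of 15 mod 16 is 15 (since 15·15 = 225 = 14·16 + 1), so t ≡ 15·13 = 195 ≡ 3 (mod 16).
    Then x = 62 + 143·3 = 491, valid modulo lcm(143, 16) = 2288: x ≡ 491 (mod 2288).
  Combine with x ≡ 15 (mod 19); new modulus lcm = 43472.
    Write x = 491 + 2288·t and substitute into x ≡ 15 (mod 19): 2288·t ≡ 15 − 491 = -476 (mod 19).
    Reduce coefficients mod 19: 8·t ≡ 18 (mod 19).
    The inverse of 8 mod 19 is 12 (since 8·12 = 96 = 5·19 + 1), so t ≡ 12·18 = 216 ≡ 7 (mod 19).
    Then x = 491 + 2288·7 = 16507, valid modulo lcm(2288, 19) = 43472: x ≡ 16507 (mod 43472).
Verify against each original: 16507 mod 13 = 10, 16507 mod 11 = 7, 16507 mod 16 = 11, 16507 mod 19 = 15.

x ≡ 16507 (mod 43472).


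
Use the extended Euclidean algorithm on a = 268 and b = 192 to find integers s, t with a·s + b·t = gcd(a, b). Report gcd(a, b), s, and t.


Euclidean algorithm on (268, 192) — divide until remainder is 0:
  268 = 1 · 192 + 76
  192 = 2 · 76 + 40
  76 = 1 · 40 + 36
  40 = 1 · 36 + 4
  36 = 9 · 4 + 0
gcd(268, 192) = 4.
Track Bezout coefficients alongside the remainders: start with r₀ = 268 = a·1 + b·0 (s = 1, t = 0) and r₁ = 192 = a·0 + b·1 (s = 0, t = 1); each new remainder r_{k+1} = r_{k-1} − q_k·r_k inherits s_{k+1} = s_{k-1} − q_k·s_k, t_{k+1} = t_{k-1} − q_k·t_k, so r_k = a·s_k + b·t_k at every step:
  q = 1: r = 76, s = 1 − 1·0 = 1, t = 0 − 1·1 = -1  (check: 268·1 + 192·(-1) = 76)
  q = 2: r = 40, s = 0 − 2·1 = -2, t = 1 − 2·(-1) = 3  (check: 268·(-2) + 192·3 = 40)
  q = 1: r = 36, s = 1 − 1·(-2) = 3, t = -1 − 1·3 = -4  (check: 268·3 + 192·(-4) = 36)
  q = 1: r = 4, s = -2 − 1·3 = -5, t = 3 − 1·(-4) = 7  (check: 268·(-5) + 192·7 = 4)
The row with r = 4 (the gcd) gives the Bezout coefficients s = -5, t = 7.
Result: 268 · (-5) + 192 · (7) = 4.

gcd(268, 192) = 4; s = -5, t = 7 (check: 268·(-5) + 192·7 = 4).


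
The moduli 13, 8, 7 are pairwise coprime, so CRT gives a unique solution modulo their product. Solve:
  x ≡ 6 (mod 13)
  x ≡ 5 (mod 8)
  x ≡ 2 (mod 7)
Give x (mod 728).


Moduli 13, 8, 7 are pairwise coprime; by CRT there is a unique solution modulo M = 13 · 8 · 7 = 728.
Solve pairwise, accumulating the modulus:
  Start with x ≡ 6 (mod 13).
  Combine with x ≡ 5 (mod 8): since gcd(13, 8) = 1, we get a unique residue mod 104.
    Write x = 6 + 13·t and substitute into x ≡ 5 (mod 8): 13·t ≡ 5 − 6 = -1 (mod 8).
    Reduce coefficients mod 8: 5·t ≡ 7 (mod 8).
    The inverse of 5 mod 8 is 5 (since 5·5 = 25 = 3·8 + 1), so t ≡ 5·7 = 35 ≡ 3 (mod 8).
    Then x = 6 + 13·3 = 45, valid modulo lcm(13, 8) = 104: x ≡ 45 (mod 104).
  Combine with x ≡ 2 (mod 7): since gcd(104, 7) = 1, we get a unique residue mod 728.
    Write x = 45 + 104·t and substitute into x ≡ 2 (mod 7): 104·t ≡ 2 − 45 = -43 (mod 7).
    Reduce coefficients mod 7: 6·t ≡ 6 (mod 7).
    The inverse of 6 mod 7 is 6 (since 6·6 = 36 = 5·7 + 1), so t ≡ 6·6 = 36 ≡ 1 (mod 7).
    Then x = 45 + 104·1 = 149, valid modulo lcm(104, 7) = 728: x ≡ 149 (mod 728).
Verify: 149 mod 13 = 6 ✓, 149 mod 8 = 5 ✓, 149 mod 7 = 2 ✓.

x ≡ 149 (mod 728).


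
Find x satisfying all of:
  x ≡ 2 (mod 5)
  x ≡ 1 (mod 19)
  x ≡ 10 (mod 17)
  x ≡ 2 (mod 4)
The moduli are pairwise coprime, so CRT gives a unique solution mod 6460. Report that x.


Product of moduli M = 5 · 19 · 17 · 4 = 6460.
Merge one congruence at a time:
  Start: x ≡ 2 (mod 5).
  Combine with x ≡ 1 (mod 19); new modulus lcm = 95.
    Write x = 2 + 5·t and substitute into x ≡ 1 (mod 19): 5·t ≡ 1 − 2 = -1 (mod 19).
    Reduce coefficients mod 19: 5·t ≡ 18 (mod 19).
    The inverse of 5 mod 19 is 4 (since 5·4 = 20 = 1·19 + 1), so t ≡ 4·18 = 72 ≡ 15 (mod 19).
    Then x = 2 + 5·15 = 77, valid modulo lcm(5, 19) = 95: x ≡ 77 (mod 95).
  Combine with x ≡ 10 (mod 17); new modulus lcm = 1615.
    Write x = 77 + 95·t and substitute into x ≡ 10 (mod 17): 95·t ≡ 10 − 77 = -67 (mod 17).
    Reduce coefficients mod 17: 10·t ≡ 1 (mod 17).
    The inverse of 10 mod 17 is 12 (since 10·12 = 120 = 7·17 + 1), so t ≡ 12·1 = 12 ≡ 12 (mod 17).
    Then x = 77 + 95·12 = 1217, valid modulo lcm(95, 17) = 1615: x ≡ 1217 (mod 1615).
  Combine with x ≡ 2 (mod 4); new modulus lcm = 6460.
    Write x = 1217 + 1615·t and substitute into x ≡ 2 (mod 4): 1615·t ≡ 2 − 1217 = -1215 (mod 4).
    Reduce coefficients mod 4: 3·t ≡ 1 (mod 4).
    The inverse of 3 mod 4 is 3 (since 3·3 = 9 = 2·4 + 1), so t ≡ 3·1 = 3 ≡ 3 (mod 4).
    Then x = 1217 + 1615·3 = 6062, valid modulo lcm(1615, 4) = 6460: x ≡ 6062 (mod 6460).
Verify against each original: 6062 mod 5 = 2, 6062 mod 19 = 1, 6062 mod 17 = 10, 6062 mod 4 = 2.

x ≡ 6062 (mod 6460).


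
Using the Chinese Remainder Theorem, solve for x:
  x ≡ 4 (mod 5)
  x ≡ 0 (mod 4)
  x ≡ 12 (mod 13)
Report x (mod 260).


Moduli 5, 4, 13 are pairwise coprime; by CRT there is a unique solution modulo M = 5 · 4 · 13 = 260.
Solve pairwise, accumulating the modulus:
  Start with x ≡ 4 (mod 5).
  Combine with x ≡ 0 (mod 4): since gcd(5, 4) = 1, we get a unique residue mod 20.
    Write x = 4 + 5·t and substitute into x ≡ 0 (mod 4): 5·t ≡ 0 − 4 = -4 (mod 4).
    Reduce coefficients mod 4: 1·t ≡ 0 (mod 4).
    So t ≡ 0 (mod 4).
    Then x = 4 + 5·0 = 4, valid modulo lcm(5, 4) = 20: x ≡ 4 (mod 20).
  Combine with x ≡ 12 (mod 13): since gcd(20, 13) = 1, we get a unique residue mod 260.
    Write x = 4 + 20·t and substitute into x ≡ 12 (mod 13): 20·t ≡ 12 − 4 = 8 (mod 13).
    Reduce coefficients mod 13: 7·t ≡ 8 (mod 13).
    The inverse of 7 mod 13 is 2 (since 7·2 = 14 = 1·13 + 1), so t ≡ 2·8 = 16 ≡ 3 (mod 13).
    Then x = 4 + 20·3 = 64, valid modulo lcm(20, 13) = 260: x ≡ 64 (mod 260).
Verify: 64 mod 5 = 4 ✓, 64 mod 4 = 0 ✓, 64 mod 13 = 12 ✓.

x ≡ 64 (mod 260).


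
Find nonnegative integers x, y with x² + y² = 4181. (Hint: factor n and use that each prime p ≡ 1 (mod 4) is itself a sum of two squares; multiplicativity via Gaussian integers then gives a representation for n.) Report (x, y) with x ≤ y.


Step 1: Factor n = 4181 = 37 · 113.
Step 2: Check the mod-4 condition on each prime factor: 37 ≡ 1 (mod 4), exponent 1; 113 ≡ 1 (mod 4), exponent 1.
All primes ≡ 3 (mod 4) appear to even exponent (or don't appear), so by the two-squares theorem n IS expressible as a sum of two squares.
Step 3: Build a representation. Here n = 37 · 113 is a product of primes ≡ 1 (mod 4). Each prime p ≡ 1 (mod 4) is itself a sum of two squares; find a² by testing p − a² for a perfect square:
  37: 37 − 1² = 36 = 6² ⇒ 37 = 1² + 6².
  113: 113 − 1² = 112, 113 − 2² = 109, 113 − 3² = 104, 113 − 4² = 97, 113 − 5² = 88, 113 − 6² = 77, 113 − 7² = 64 = 8² ⇒ 113 = 7² + 8².
  Combine using the Brahmagupta–Fibonacci identity (a² + b²)(c² + d²) = (ac − bd)² + (ad + bc)² = (ac + bd)² + (ad − bc)²:
  37 · 113 = 4181: from (1² + 6²)(7² + 8²), take (1·7 − 6·8, 1·8 + 6·7) = (7 − 48, 8 + 42) = (-41, 50); dropping signs (only squares matter) gives (41, 50); check 41² + 50² = 1681 + 2500 = 4181 ✓.
Step 4: Order so x ≤ y and verify: 41² + 50² = 1681 + 2500 = 4181 = n. ✓

n = 4181 = 41² + 50² (one valid representation with x ≤ y).


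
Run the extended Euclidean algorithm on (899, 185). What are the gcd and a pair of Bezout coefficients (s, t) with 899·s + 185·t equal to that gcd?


Euclidean algorithm on (899, 185) — divide until remainder is 0:
  899 = 4 · 185 + 159
  185 = 1 · 159 + 26
  159 = 6 · 26 + 3
  26 = 8 · 3 + 2
  3 = 1 · 2 + 1
  2 = 2 · 1 + 0
gcd(899, 185) = 1.
Track Bezout coefficients alongside the remainders: start with r₀ = 899 = a·1 + b·0 (s = 1, t = 0) and r₁ = 185 = a·0 + b·1 (s = 0, t = 1); each new remainder r_{k+1} = r_{k-1} − q_k·r_k inherits s_{k+1} = s_{k-1} − q_k·s_k, t_{k+1} = t_{k-1} − q_k·t_k, so r_k = a·s_k + b·t_k at every step:
  q = 4: r = 159, s = 1 − 4·0 = 1, t = 0 − 4·1 = -4  (check: 899·1 + 185·(-4) = 159)
  q = 1: r = 26, s = 0 − 1·1 = -1, t = 1 − 1·(-4) = 5  (check: 899·(-1) + 185·5 = 26)
  q = 6: r = 3, s = 1 − 6·(-1) = 7, t = -4 − 6·5 = -34  (check: 899·7 + 185·(-34) = 3)
  q = 8: r = 2, s = -1 − 8·7 = -57, t = 5 − 8·(-34) = 277  (check: 899·(-57) + 185·277 = 2)
  q = 1: r = 1, s = 7 − 1·(-57) = 64, t = -34 − 1·277 = -311  (check: 899·64 + 185·(-311) = 1)
The row with r = 1 (the gcd) gives the Bezout coefficients s = 64, t = -311.
Result: 899 · (64) + 185 · (-311) = 1.

gcd(899, 185) = 1; s = 64, t = -311 (check: 899·64 + 185·(-311) = 1).


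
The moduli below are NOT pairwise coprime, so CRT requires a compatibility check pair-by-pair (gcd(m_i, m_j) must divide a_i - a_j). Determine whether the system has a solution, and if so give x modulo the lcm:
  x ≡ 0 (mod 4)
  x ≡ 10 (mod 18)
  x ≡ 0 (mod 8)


Moduli 4, 18, 8 are not pairwise coprime, so CRT works modulo lcm(m_i) when all pairwise compatibility conditions hold.
Pairwise compatibility: gcd(m_i, m_j) must divide a_i - a_j for every pair.
Merge one congruence at a time:
  Start: x ≡ 0 (mod 4).
  Combine with x ≡ 10 (mod 18): gcd(4, 18) = 2; 10 - 0 = 10, which IS divisible by 2, so compatible.
    Write x = 0 + 4·t and substitute into x ≡ 10 (mod 18): 4·t ≡ 10 − 0 = 10 (mod 18).
    Divide the congruence (and modulus) by g = 2: 2·t ≡ 5 (mod 9).
    The inverse of 2 mod 9 is 5 (since 2·5 = 10 = 1·9 + 1), so t ≡ 5·5 = 25 ≡ 7 (mod 9).
    Then x = 0 + 4·7 = 28, valid modulo lcm(4, 18) = 36: x ≡ 28 (mod 36).
  Combine with x ≡ 0 (mod 8): gcd(36, 8) = 4; 0 - 28 = -28, which IS divisible by 4, so compatible.
    Write x = 28 + 36·t and substitute into x ≡ 0 (mod 8): 36·t ≡ 0 − 28 = -28 (mod 8).
    Divide the congruence (and modulus) by g = 4: 9·t ≡ -7 (mod 2).
    Reduce coefficients mod 2: 1·t ≡ 1 (mod 2).
    So t ≡ 1 (mod 2).
    Then x = 28 + 36·1 = 64, valid modulo lcm(36, 8) = 72: x ≡ 64 (mod 72).
Verify: 64 mod 4 = 0, 64 mod 18 = 10, 64 mod 8 = 0.

x ≡ 64 (mod 72).


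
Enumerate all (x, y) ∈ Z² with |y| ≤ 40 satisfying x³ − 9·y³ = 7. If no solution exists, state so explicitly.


The equation is x³ - 9y³ = 7. For fixed y, x³ = 9·y³ + 7, so a solution requires the RHS to be a perfect cube.
Strategy: iterate y from -40 to 40, compute RHS = 9·y³ + 7, and check whether it is a (positive or negative) perfect cube.
Check small values of y:
  y = 0: RHS = 7 is not a perfect cube.
  y = 1: RHS = 16 is not a perfect cube.
  y = -1: RHS = -2 is not a perfect cube.
  y = 2: RHS = 79 is not a perfect cube.
  y = -2: RHS = -65 is not a perfect cube.
  y = 3: RHS = 250 is not a perfect cube.
  y = -3: RHS = -236 is not a perfect cube.
Continuing the search up to |y| = 40 finds no solutions either.
No (x, y) in the scanned range satisfies the equation.

No integer solutions with |y| ≤ 40.


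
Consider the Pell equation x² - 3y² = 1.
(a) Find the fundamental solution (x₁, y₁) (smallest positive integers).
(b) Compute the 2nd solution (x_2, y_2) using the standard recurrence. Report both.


Step 1: Find the fundamental solution (x₁, y₁) of x² - 3y² = 1.
  Expand √3 as a continued fraction. a₀ = ⌊√3⌋ = 1; iterate m_{k+1} = d_k·a_k − m_k, d_{k+1} = (3 − m_{k+1}²)/d_k, a_{k+1} = ⌊(a₀ + m_{k+1})/d_{k+1}⌋ (starting m₀ = 0, d₀ = 1), with convergents p_k = a_k·p_{k-1} + p_{k-2}, q_k = a_k·q_{k-1} + q_{k-2} (p₋₁ = 1, q₋₁ = 0):
  k = 0: a₀ = 1; p₀/q₀ = 1/1; p₀² − 3·q₀² = 1 − 3 = -2.
  k = 1: m = 1, d = 2, a = ⌊(1 + 1)/2⌋ = 1; p/q = (1·1 + 1)/(1·1 + 0) = 2/1; p² − 3·q² = 4 − 3 = 1.
  The first convergent with p² − 3·q² = 1 gives the fundamental solution (x₁, y₁) = (2, 1).
Step 2: Apply the recurrence (x_{n+1}, y_{n+1}) = (x₁x_n + 3y₁y_n, x₁y_n + y₁x_n) repeatedly.
  From (x_1, y_1) = (2, 1): x_2 = 2·2 + 3·1·1 = 7; y_2 = 2·1 + 1·2 = 4.
Step 3: Verify x_2² - 3·y_2² = 49 - 48 = 1 (should be 1). ✓

(x_1, y_1) = (2, 1); (x_2, y_2) = (7, 4).


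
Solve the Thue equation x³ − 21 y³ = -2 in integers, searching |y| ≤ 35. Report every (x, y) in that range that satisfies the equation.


The equation is x³ - 21y³ = -2. For fixed y, x³ = 21·y³ − 2, so a solution requires the RHS to be a perfect cube.
Strategy: iterate y from -35 to 35, compute RHS = 21·y³ − 2, and check whether it is a (positive or negative) perfect cube.
Check small values of y:
  y = 0: RHS = -2 is not a perfect cube.
  y = 1: RHS = 19 is not a perfect cube.
  y = -1: RHS = -23 is not a perfect cube.
  y = 2: RHS = 166 is not a perfect cube.
  y = -2: RHS = -170 is not a perfect cube.
  y = 3: RHS = 565 is not a perfect cube.
  y = -3: RHS = -569 is not a perfect cube.
Continuing the search up to |y| = 35 finds no solutions either.
No (x, y) in the scanned range satisfies the equation.

No integer solutions with |y| ≤ 35.


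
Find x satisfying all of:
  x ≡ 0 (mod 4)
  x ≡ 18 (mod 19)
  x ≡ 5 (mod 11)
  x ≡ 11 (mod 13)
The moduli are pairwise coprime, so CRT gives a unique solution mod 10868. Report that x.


Product of moduli M = 4 · 19 · 11 · 13 = 10868.
Merge one congruence at a time:
  Start: x ≡ 0 (mod 4).
  Combine with x ≡ 18 (mod 19); new modulus lcm = 76.
    Write x = 0 + 4·t and substitute into x ≡ 18 (mod 19): 4·t ≡ 18 − 0 = 18 (mod 19).
    The inverse of 4 mod 19 is 5 (since 4·5 = 20 = 1·19 + 1), so t ≡ 5·18 = 90 ≡ 14 (mod 19).
    Then x = 0 + 4·14 = 56, valid modulo lcm(4, 19) = 76: x ≡ 56 (mod 76).
  Combine with x ≡ 5 (mod 11); new modulus lcm = 836.
    Write x = 56 + 76·t and substitute into x ≡ 5 (mod 11): 76·t ≡ 5 − 56 = -51 (mod 11).
    Reduce coefficients mod 11: 10·t ≡ 4 (mod 11).
    The inverse of 10 mod 11 is 10 (since 10·10 = 100 = 9·11 + 1), so t ≡ 10·4 = 40 ≡ 7 (mod 11).
    Then x = 56 + 76·7 = 588, valid modulo lcm(76, 11) = 836: x ≡ 588 (mod 836).
  Combine with x ≡ 11 (mod 13); new modulus lcm = 10868.
    Write x = 588 + 836·t and substitute into x ≡ 11 (mod 13): 836·t ≡ 11 − 588 = -577 (mod 13).
    Reduce coefficients mod 13: 4·t ≡ 8 (mod 13).
    The inverse of 4 mod 13 is 10 (since 4·10 = 40 = 3·13 + 1), so t ≡ 10·8 = 80 ≡ 2 (mod 13).
    Then x = 588 + 836·2 = 2260, valid modulo lcm(836, 13) = 10868: x ≡ 2260 (mod 10868).
Verify against each original: 2260 mod 4 = 0, 2260 mod 19 = 18, 2260 mod 11 = 5, 2260 mod 13 = 11.

x ≡ 2260 (mod 10868).


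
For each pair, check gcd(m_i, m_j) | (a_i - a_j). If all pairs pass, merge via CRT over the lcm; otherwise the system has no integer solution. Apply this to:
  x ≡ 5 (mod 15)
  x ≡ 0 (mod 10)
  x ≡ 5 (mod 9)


Moduli 15, 10, 9 are not pairwise coprime, so CRT works modulo lcm(m_i) when all pairwise compatibility conditions hold.
Pairwise compatibility: gcd(m_i, m_j) must divide a_i - a_j for every pair.
Merge one congruence at a time:
  Start: x ≡ 5 (mod 15).
  Combine with x ≡ 0 (mod 10): gcd(15, 10) = 5; 0 - 5 = -5, which IS divisible by 5, so compatible.
    Write x = 5 + 15·t and substitute into x ≡ 0 (mod 10): 15·t ≡ 0 − 5 = -5 (mod 10).
    Divide the congruence (and modulus) by g = 5: 3·t ≡ -1 (mod 2).
    Reduce coefficients mod 2: 1·t ≡ 1 (mod 2).
    So t ≡ 1 (mod 2).
    Then x = 5 + 15·1 = 20, valid modulo lcm(15, 10) = 30: x ≡ 20 (mod 30).
  Combine with x ≡ 5 (mod 9): gcd(30, 9) = 3; 5 - 20 = -15, which IS divisible by 3, so compatible.
    Write x = 20 + 30·t and substitute into x ≡ 5 (mod 9): 30·t ≡ 5 − 20 = -15 (mod 9).
    Divide the congruence (and modulus) by g = 3: 10·t ≡ -5 (mod 3).
    Reduce coefficients mod 3: 1·t ≡ 1 (mod 3).
    So t ≡ 1 (mod 3).
    Then x = 20 + 30·1 = 50, valid modulo lcm(30, 9) = 90: x ≡ 50 (mod 90).
Verify: 50 mod 15 = 5, 50 mod 10 = 0, 50 mod 9 = 5.

x ≡ 50 (mod 90).


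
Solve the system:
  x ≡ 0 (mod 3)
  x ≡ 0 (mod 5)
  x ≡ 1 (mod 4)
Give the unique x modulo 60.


Moduli 3, 5, 4 are pairwise coprime; by CRT there is a unique solution modulo M = 3 · 5 · 4 = 60.
Solve pairwise, accumulating the modulus:
  Start with x ≡ 0 (mod 3).
  Combine with x ≡ 0 (mod 5): since gcd(3, 5) = 1, we get a unique residue mod 15.
    Write x = 0 + 3·t and substitute into x ≡ 0 (mod 5): 3·t ≡ 0 − 0 = 0 (mod 5).
    The inverse of 3 mod 5 is 2 (since 3·2 = 6 = 1·5 + 1), so t ≡ 2·0 = 0 ≡ 0 (mod 5).
    Then x = 0 + 3·0 = 0, valid modulo lcm(3, 5) = 15: x ≡ 0 (mod 15).
  Combine with x ≡ 1 (mod 4): since gcd(15, 4) = 1, we get a unique residue mod 60.
    Write x = 0 + 15·t and substitute into x ≡ 1 (mod 4): 15·t ≡ 1 − 0 = 1 (mod 4).
    Reduce coefficients mod 4: 3·t ≡ 1 (mod 4).
    The inverse of 3 mod 4 is 3 (since 3·3 = 9 = 2·4 + 1), so t ≡ 3·1 = 3 ≡ 3 (mod 4).
    Then x = 0 + 15·3 = 45, valid modulo lcm(15, 4) = 60: x ≡ 45 (mod 60).
Verify: 45 mod 3 = 0 ✓, 45 mod 5 = 0 ✓, 45 mod 4 = 1 ✓.

x ≡ 45 (mod 60).


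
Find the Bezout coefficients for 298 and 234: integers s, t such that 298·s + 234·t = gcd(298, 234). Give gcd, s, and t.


Euclidean algorithm on (298, 234) — divide until remainder is 0:
  298 = 1 · 234 + 64
  234 = 3 · 64 + 42
  64 = 1 · 42 + 22
  42 = 1 · 22 + 20
  22 = 1 · 20 + 2
  20 = 10 · 2 + 0
gcd(298, 234) = 2.
Track Bezout coefficients alongside the remainders: start with r₀ = 298 = a·1 + b·0 (s = 1, t = 0) and r₁ = 234 = a·0 + b·1 (s = 0, t = 1); each new remainder r_{k+1} = r_{k-1} − q_k·r_k inherits s_{k+1} = s_{k-1} − q_k·s_k, t_{k+1} = t_{k-1} − q_k·t_k, so r_k = a·s_k + b·t_k at every step:
  q = 1: r = 64, s = 1 − 1·0 = 1, t = 0 − 1·1 = -1  (check: 298·1 + 234·(-1) = 64)
  q = 3: r = 42, s = 0 − 3·1 = -3, t = 1 − 3·(-1) = 4  (check: 298·(-3) + 234·4 = 42)
  q = 1: r = 22, s = 1 − 1·(-3) = 4, t = -1 − 1·4 = -5  (check: 298·4 + 234·(-5) = 22)
  q = 1: r = 20, s = -3 − 1·4 = -7, t = 4 − 1·(-5) = 9  (check: 298·(-7) + 234·9 = 20)
  q = 1: r = 2, s = 4 − 1·(-7) = 11, t = -5 − 1·9 = -14  (check: 298·11 + 234·(-14) = 2)
The row with r = 2 (the gcd) gives the Bezout coefficients s = 11, t = -14.
Result: 298 · (11) + 234 · (-14) = 2.

gcd(298, 234) = 2; s = 11, t = -14 (check: 298·11 + 234·(-14) = 2).


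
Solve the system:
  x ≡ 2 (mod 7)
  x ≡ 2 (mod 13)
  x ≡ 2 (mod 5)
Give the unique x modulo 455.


Moduli 7, 13, 5 are pairwise coprime; by CRT there is a unique solution modulo M = 7 · 13 · 5 = 455.
Solve pairwise, accumulating the modulus:
  Start with x ≡ 2 (mod 7).
  Combine with x ≡ 2 (mod 13): since gcd(7, 13) = 1, we get a unique residue mod 91.
    Write x = 2 + 7·t and substitute into x ≡ 2 (mod 13): 7·t ≡ 2 − 2 = 0 (mod 13).
    The inverse of 7 mod 13 is 2 (since 7·2 = 14 = 1·13 + 1), so t ≡ 2·0 = 0 ≡ 0 (mod 13).
    Then x = 2 + 7·0 = 2, valid modulo lcm(7, 13) = 91: x ≡ 2 (mod 91).
  Combine with x ≡ 2 (mod 5): since gcd(91, 5) = 1, we get a unique residue mod 455.
    Write x = 2 + 91·t and substitute into x ≡ 2 (mod 5): 91·t ≡ 2 − 2 = 0 (mod 5).
    Reduce coefficients mod 5: 1·t ≡ 0 (mod 5).
    So t ≡ 0 (mod 5).
    Then x = 2 + 91·0 = 2, valid modulo lcm(91, 5) = 455: x ≡ 2 (mod 455).
Verify: 2 mod 7 = 2 ✓, 2 mod 13 = 2 ✓, 2 mod 5 = 2 ✓.

x ≡ 2 (mod 455).


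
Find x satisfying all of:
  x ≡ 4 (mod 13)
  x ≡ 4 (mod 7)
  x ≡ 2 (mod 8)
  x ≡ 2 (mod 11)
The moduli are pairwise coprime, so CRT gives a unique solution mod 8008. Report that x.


Product of moduli M = 13 · 7 · 8 · 11 = 8008.
Merge one congruence at a time:
  Start: x ≡ 4 (mod 13).
  Combine with x ≡ 4 (mod 7); new modulus lcm = 91.
    Write x = 4 + 13·t and substitute into x ≡ 4 (mod 7): 13·t ≡ 4 − 4 = 0 (mod 7).
    Reduce coefficients mod 7: 6·t ≡ 0 (mod 7).
    The inverse of 6 mod 7 is 6 (since 6·6 = 36 = 5·7 + 1), so t ≡ 6·0 = 0 ≡ 0 (mod 7).
    Then x = 4 + 13·0 = 4, valid modulo lcm(13, 7) = 91: x ≡ 4 (mod 91).
  Combine with x ≡ 2 (mod 8); new modulus lcm = 728.
    Write x = 4 + 91·t and substitute into x ≡ 2 (mod 8): 91·t ≡ 2 − 4 = -2 (mod 8).
    Reduce coefficients mod 8: 3·t ≡ 6 (mod 8).
    The inverse of 3 mod 8 is 3 (since 3·3 = 9 = 1·8 + 1), so t ≡ 3·6 = 18 ≡ 2 (mod 8).
    Then x = 4 + 91·2 = 186, valid modulo lcm(91, 8) = 728: x ≡ 186 (mod 728).
  Combine with x ≡ 2 (mod 11); new modulus lcm = 8008.
    Write x = 186 + 728·t and substitute into x ≡ 2 (mod 11): 728·t ≡ 2 − 186 = -184 (mod 11).
    Reduce coefficients mod 11: 2·t ≡ 3 (mod 11).
    The inverse of 2 mod 11 is 6 (since 2·6 = 12 = 1·11 + 1), so t ≡ 6·3 = 18 ≡ 7 (mod 11).
    Then x = 186 + 728·7 = 5282, valid modulo lcm(728, 11) = 8008: x ≡ 5282 (mod 8008).
Verify against each original: 5282 mod 13 = 4, 5282 mod 7 = 4, 5282 mod 8 = 2, 5282 mod 11 = 2.

x ≡ 5282 (mod 8008).


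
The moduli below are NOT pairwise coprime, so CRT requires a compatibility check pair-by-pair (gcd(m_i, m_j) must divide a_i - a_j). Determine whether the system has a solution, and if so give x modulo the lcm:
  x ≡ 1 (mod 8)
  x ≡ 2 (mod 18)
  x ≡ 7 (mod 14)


Moduli 8, 18, 14 are not pairwise coprime, so CRT works modulo lcm(m_i) when all pairwise compatibility conditions hold.
Pairwise compatibility: gcd(m_i, m_j) must divide a_i - a_j for every pair.
Merge one congruence at a time:
  Start: x ≡ 1 (mod 8).
  Combine with x ≡ 2 (mod 18): gcd(8, 18) = 2, and 2 - 1 = 1 is NOT divisible by 2.
    ⇒ system is inconsistent (no integer solution).

No solution (the system is inconsistent).


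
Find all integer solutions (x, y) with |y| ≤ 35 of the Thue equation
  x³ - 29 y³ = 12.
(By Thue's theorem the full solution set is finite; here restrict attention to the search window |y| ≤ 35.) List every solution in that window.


The equation is x³ - 29y³ = 12. For fixed y, x³ = 29·y³ + 12, so a solution requires the RHS to be a perfect cube.
Strategy: iterate y from -35 to 35, compute RHS = 29·y³ + 12, and check whether it is a (positive or negative) perfect cube.
Check small values of y:
  y = 0: RHS = 12 is not a perfect cube.
  y = 1: RHS = 41 is not a perfect cube.
  y = -1: RHS = -17 is not a perfect cube.
  y = 2: RHS = 244 is not a perfect cube.
  y = -2: RHS = -220 is not a perfect cube.
  y = 3: RHS = 795 is not a perfect cube.
  y = -3: RHS = -771 is not a perfect cube.
Continuing the search up to |y| = 35 finds no solutions either.
No (x, y) in the scanned range satisfies the equation.

No integer solutions with |y| ≤ 35.


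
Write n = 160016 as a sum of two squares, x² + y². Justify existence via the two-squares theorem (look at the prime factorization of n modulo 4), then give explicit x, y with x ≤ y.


Step 1: Factor n = 160016 = 2^4 · 73 · 137.
Step 2: Check the mod-4 condition on each prime factor: 2 = 2 (special); 73 ≡ 1 (mod 4), exponent 1; 137 ≡ 1 (mod 4), exponent 1.
All primes ≡ 3 (mod 4) appear to even exponent (or don't appear), so by the two-squares theorem n IS expressible as a sum of two squares.
Step 3: Build a representation. Group n = k² · m with k = 4 and m = 73 · 137 = 10001 (a product of primes ≡ 1 (mod 4)); a representation of m scales to one of n via (k·x)² + (k·y)² = k²(x² + y²). Each prime p ≡ 1 (mod 4) is itself a sum of two squares; find a² by testing p − a² for a perfect square:
  73: 73 − 1² = 72, 73 − 2² = 69, 73 − 3² = 64 = 8² ⇒ 73 = 3² + 8².
  137: 137 − 1² = 136, 137 − 2² = 133, 137 − 3² = 128, 137 − 4² = 121 = 11² ⇒ 137 = 4² + 11².
  Combine using the Brahmagupta–Fibonacci identity (a² + b²)(c² + d²) = (ac − bd)² + (ad + bc)² = (ac + bd)² + (ad − bc)²:
  73 · 137 = 10001: from (3² + 8²)(4² + 11²), take (3·4 − 8·11, 3·11 + 8·4) = (12 − 88, 33 + 32) = (-76, 65); dropping signs (only squares matter) gives (76, 65); check 76² + 65² = 5776 + 4225 = 10001 ✓.
  Scale by k = 4: (4·76, 4·65) = (304, 260).
Step 4: Order so x ≤ y and verify: 260² + 304² = 67600 + 92416 = 160016 = n. ✓

n = 160016 = 260² + 304² (one valid representation with x ≤ y).


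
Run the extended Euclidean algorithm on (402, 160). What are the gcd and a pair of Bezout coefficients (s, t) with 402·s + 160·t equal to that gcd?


Euclidean algorithm on (402, 160) — divide until remainder is 0:
  402 = 2 · 160 + 82
  160 = 1 · 82 + 78
  82 = 1 · 78 + 4
  78 = 19 · 4 + 2
  4 = 2 · 2 + 0
gcd(402, 160) = 2.
Track Bezout coefficients alongside the remainders: start with r₀ = 402 = a·1 + b·0 (s = 1, t = 0) and r₁ = 160 = a·0 + b·1 (s = 0, t = 1); each new remainder r_{k+1} = r_{k-1} − q_k·r_k inherits s_{k+1} = s_{k-1} − q_k·s_k, t_{k+1} = t_{k-1} − q_k·t_k, so r_k = a·s_k + b·t_k at every step:
  q = 2: r = 82, s = 1 − 2·0 = 1, t = 0 − 2·1 = -2  (check: 402·1 + 160·(-2) = 82)
  q = 1: r = 78, s = 0 − 1·1 = -1, t = 1 − 1·(-2) = 3  (check: 402·(-1) + 160·3 = 78)
  q = 1: r = 4, s = 1 − 1·(-1) = 2, t = -2 − 1·3 = -5  (check: 402·2 + 160·(-5) = 4)
  q = 19: r = 2, s = -1 − 19·2 = -39, t = 3 − 19·(-5) = 98  (check: 402·(-39) + 160·98 = 2)
The row with r = 2 (the gcd) gives the Bezout coefficients s = -39, t = 98.
Result: 402 · (-39) + 160 · (98) = 2.

gcd(402, 160) = 2; s = -39, t = 98 (check: 402·(-39) + 160·98 = 2).


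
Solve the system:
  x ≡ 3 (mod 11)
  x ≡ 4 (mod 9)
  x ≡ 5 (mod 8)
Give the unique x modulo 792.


Moduli 11, 9, 8 are pairwise coprime; by CRT there is a unique solution modulo M = 11 · 9 · 8 = 792.
Solve pairwise, accumulating the modulus:
  Start with x ≡ 3 (mod 11).
  Combine with x ≡ 4 (mod 9): since gcd(11, 9) = 1, we get a unique residue mod 99.
    Write x = 3 + 11·t and substitute into x ≡ 4 (mod 9): 11·t ≡ 4 − 3 = 1 (mod 9).
    Reduce coefficients mod 9: 2·t ≡ 1 (mod 9).
    The inverse of 2 mod 9 is 5 (since 2·5 = 10 = 1·9 + 1), so t ≡ 5·1 = 5 ≡ 5 (mod 9).
    Then x = 3 + 11·5 = 58, valid modulo lcm(11, 9) = 99: x ≡ 58 (mod 99).
  Combine with x ≡ 5 (mod 8): since gcd(99, 8) = 1, we get a unique residue mod 792.
    Write x = 58 + 99·t and substitute into x ≡ 5 (mod 8): 99·t ≡ 5 − 58 = -53 (mod 8).
    Reduce coefficients mod 8: 3·t ≡ 3 (mod 8).
    The inverse of 3 mod 8 is 3 (since 3·3 = 9 = 1·8 + 1), so t ≡ 3·3 = 9 ≡ 1 (mod 8).
    Then x = 58 + 99·1 = 157, valid modulo lcm(99, 8) = 792: x ≡ 157 (mod 792).
Verify: 157 mod 11 = 3 ✓, 157 mod 9 = 4 ✓, 157 mod 8 = 5 ✓.

x ≡ 157 (mod 792).


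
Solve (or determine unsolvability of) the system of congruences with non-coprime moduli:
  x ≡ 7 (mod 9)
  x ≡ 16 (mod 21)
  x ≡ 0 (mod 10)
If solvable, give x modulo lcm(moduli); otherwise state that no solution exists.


Moduli 9, 21, 10 are not pairwise coprime, so CRT works modulo lcm(m_i) when all pairwise compatibility conditions hold.
Pairwise compatibility: gcd(m_i, m_j) must divide a_i - a_j for every pair.
Merge one congruence at a time:
  Start: x ≡ 7 (mod 9).
  Combine with x ≡ 16 (mod 21): gcd(9, 21) = 3; 16 - 7 = 9, which IS divisible by 3, so compatible.
    Write x = 7 + 9·t and substitute into x ≡ 16 (mod 21): 9·t ≡ 16 − 7 = 9 (mod 21).
    Divide the congruence (and modulus) by g = 3: 3·t ≡ 3 (mod 7).
    The inverse of 3 mod 7 is 5 (since 3·5 = 15 = 2·7 + 1), so t ≡ 5·3 = 15 ≡ 1 (mod 7).
    Then x = 7 + 9·1 = 16, valid modulo lcm(9, 21) = 63: x ≡ 16 (mod 63).
  Combine with x ≡ 0 (mod 10): gcd(63, 10) = 1; 0 - 16 = -16, which IS divisible by 1, so compatible.
    Write x = 16 + 63·t and substitute into x ≡ 0 (mod 10): 63·t ≡ 0 − 16 = -16 (mod 10).
    Reduce coefficients mod 10: 3·t ≡ 4 (mod 10).
    The inverse of 3 mod 10 is 7 (since 3·7 = 21 = 2·10 + 1), so t ≡ 7·4 = 28 ≡ 8 (mod 10).
    Then x = 16 + 63·8 = 520, valid modulo lcm(63, 10) = 630: x ≡ 520 (mod 630).
Verify: 520 mod 9 = 7, 520 mod 21 = 16, 520 mod 10 = 0.

x ≡ 520 (mod 630).


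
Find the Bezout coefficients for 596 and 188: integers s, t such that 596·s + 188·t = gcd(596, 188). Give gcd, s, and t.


Euclidean algorithm on (596, 188) — divide until remainder is 0:
  596 = 3 · 188 + 32
  188 = 5 · 32 + 28
  32 = 1 · 28 + 4
  28 = 7 · 4 + 0
gcd(596, 188) = 4.
Track Bezout coefficients alongside the remainders: start with r₀ = 596 = a·1 + b·0 (s = 1, t = 0) and r₁ = 188 = a·0 + b·1 (s = 0, t = 1); each new remainder r_{k+1} = r_{k-1} − q_k·r_k inherits s_{k+1} = s_{k-1} − q_k·s_k, t_{k+1} = t_{k-1} − q_k·t_k, so r_k = a·s_k + b·t_k at every step:
  q = 3: r = 32, s = 1 − 3·0 = 1, t = 0 − 3·1 = -3  (check: 596·1 + 188·(-3) = 32)
  q = 5: r = 28, s = 0 − 5·1 = -5, t = 1 − 5·(-3) = 16  (check: 596·(-5) + 188·16 = 28)
  q = 1: r = 4, s = 1 − 1·(-5) = 6, t = -3 − 1·16 = -19  (check: 596·6 + 188·(-19) = 4)
The row with r = 4 (the gcd) gives the Bezout coefficients s = 6, t = -19.
Result: 596 · (6) + 188 · (-19) = 4.

gcd(596, 188) = 4; s = 6, t = -19 (check: 596·6 + 188·(-19) = 4).


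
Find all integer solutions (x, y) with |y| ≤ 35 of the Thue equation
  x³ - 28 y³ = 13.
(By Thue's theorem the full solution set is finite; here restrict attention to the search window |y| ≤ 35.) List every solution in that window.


The equation is x³ - 28y³ = 13. For fixed y, x³ = 28·y³ + 13, so a solution requires the RHS to be a perfect cube.
Strategy: iterate y from -35 to 35, compute RHS = 28·y³ + 13, and check whether it is a (positive or negative) perfect cube.
Check small values of y:
  y = 0: RHS = 13 is not a perfect cube.
  y = 1: RHS = 41 is not a perfect cube.
  y = -1: RHS = -15 is not a perfect cube.
  y = 2: RHS = 237 is not a perfect cube.
  y = -2: RHS = -211 is not a perfect cube.
  y = 3: RHS = 769 is not a perfect cube.
  y = -3: RHS = -743 is not a perfect cube.
Continuing the search up to |y| = 35 finds no solutions either.
No (x, y) in the scanned range satisfies the equation.

No integer solutions with |y| ≤ 35.


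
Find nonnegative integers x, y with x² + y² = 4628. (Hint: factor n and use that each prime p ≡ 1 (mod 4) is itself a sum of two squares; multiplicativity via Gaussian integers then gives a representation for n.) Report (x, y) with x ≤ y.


Step 1: Factor n = 4628 = 2^2 · 13 · 89.
Step 2: Check the mod-4 condition on each prime factor: 2 = 2 (special); 13 ≡ 1 (mod 4), exponent 1; 89 ≡ 1 (mod 4), exponent 1.
All primes ≡ 3 (mod 4) appear to even exponent (or don't appear), so by the two-squares theorem n IS expressible as a sum of two squares.
Step 3: Build a representation. Group n = k² · m with k = 2 and m = 13 · 89 = 1157 (a product of primes ≡ 1 (mod 4)); a representation of m scales to one of n via (k·x)² + (k·y)² = k²(x² + y²). Each prime p ≡ 1 (mod 4) is itself a sum of two squares; find a² by testing p − a² for a perfect square:
  13: 13 − 1² = 12, 13 − 2² = 9 = 3² ⇒ 13 = 2² + 3².
  89: 89 − 1² = 88, 89 − 2² = 85, 89 − 3² = 80, 89 − 4² = 73, 89 − 5² = 64 = 8² ⇒ 89 = 5² + 8².
  Combine using the Brahmagupta–Fibonacci identity (a² + b²)(c² + d²) = (ac − bd)² + (ad + bc)² = (ac + bd)² + (ad − bc)²:
  13 · 89 = 1157: from (2² + 3²)(5² + 8²), take (2·5 − 3·8, 2·8 + 3·5) = (10 − 24, 16 + 15) = (-14, 31); dropping signs (only squares matter) gives (14, 31); check 14² + 31² = 196 + 961 = 1157 ✓.
  Scale by k = 2: (2·14, 2·31) = (28, 62).
Step 4: Order so x ≤ y and verify: 28² + 62² = 784 + 3844 = 4628 = n. ✓

n = 4628 = 28² + 62² (one valid representation with x ≤ y).
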